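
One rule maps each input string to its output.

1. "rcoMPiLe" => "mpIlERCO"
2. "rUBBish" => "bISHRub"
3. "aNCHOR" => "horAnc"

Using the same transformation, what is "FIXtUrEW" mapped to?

What's happening: flip the case of every letter, then move the first 3 characters to the end (rotate left by 3).
"FIXtUrEW" → "fixTuRew" → "TuRewfix".
(Check on "aNCHOR": → "Anchor" → "horAnc" ✓)

TuRewfix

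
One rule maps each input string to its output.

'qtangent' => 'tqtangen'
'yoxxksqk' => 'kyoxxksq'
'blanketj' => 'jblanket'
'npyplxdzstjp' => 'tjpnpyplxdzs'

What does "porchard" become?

dporchar

What's happening: move the first 3 characters to the end (rotate left by 3), then swap the front and back halves of the string.
Working it through for "porchard": intermediate "chardpor", final "dporchar".
(Check on "npyplxdzstjp": → "plxdzstjpnpy" → "tjpnpyplxdzs" ✓)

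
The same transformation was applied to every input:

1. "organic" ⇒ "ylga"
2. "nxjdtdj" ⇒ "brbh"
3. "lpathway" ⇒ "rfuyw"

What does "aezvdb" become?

tbz

The rule is to shift every letter 2 places backward in the alphabet (wrapping around), then delete the first 3 characters.
For "aezvdb" the result is "tbz".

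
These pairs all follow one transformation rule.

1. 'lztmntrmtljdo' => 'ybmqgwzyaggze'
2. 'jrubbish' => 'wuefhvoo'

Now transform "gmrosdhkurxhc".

Looking at the pairs, the operation is to shift every letter 13 places forward in the alphabet (wrapping around) — i.e. ROT13, then take characters alternately from the front and the back (1st, last, 2nd, 2nd-last, ...).
Applying both steps to "gmrosdhkurxhc": "tzebfquxhekup", then "tpzuekbefhqxu".

tpzuekbefhqxu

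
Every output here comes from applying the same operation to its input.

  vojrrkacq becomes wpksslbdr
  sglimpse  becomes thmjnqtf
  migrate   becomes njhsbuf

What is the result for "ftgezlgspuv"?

guhfamhtqvw

Rule — shift every letter 1 place forward in the alphabet (wrapping around).
Doing the same to "ftgezlgspuv": "guhfamhtqvw".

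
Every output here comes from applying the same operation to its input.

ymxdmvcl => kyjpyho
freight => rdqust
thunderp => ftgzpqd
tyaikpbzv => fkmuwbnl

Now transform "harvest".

tmdhqe

The rule is to delete the last character, then shift every letter 12 places forward in the alphabet (wrapping around).
Applying both steps to "harvest": "harves", then "tmdhqe".
(Check on "ymxdmvcl": → "ymxdmvc" → "kyjpyho" ✓)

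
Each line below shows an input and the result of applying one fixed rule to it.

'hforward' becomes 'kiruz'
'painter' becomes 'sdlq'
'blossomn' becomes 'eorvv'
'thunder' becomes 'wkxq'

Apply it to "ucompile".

xfrps

The pattern: delete the last 3 characters, then shift every letter 3 places forward in the alphabet (wrapping around).
Doing the same to "ucompile": "xfrps".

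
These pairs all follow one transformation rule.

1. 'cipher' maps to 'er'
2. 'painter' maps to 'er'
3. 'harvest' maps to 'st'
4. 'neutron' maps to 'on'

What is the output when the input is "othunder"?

er

Rule — keep only the last 2 characters.
On "othunder" that produces "er".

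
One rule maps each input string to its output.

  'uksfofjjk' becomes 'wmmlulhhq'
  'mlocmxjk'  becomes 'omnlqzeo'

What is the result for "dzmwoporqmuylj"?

The pattern: take characters alternately from the front and the back (1st, last, 2nd, 2nd-last, ...), then shift every letter 2 places forward in the alphabet (wrapping around).
For "dzmwoporqmuylj", step one produces "djzlmywuompqor"; step two turns that into "flbnoaywqorsqt".

flbnoaywqorsqt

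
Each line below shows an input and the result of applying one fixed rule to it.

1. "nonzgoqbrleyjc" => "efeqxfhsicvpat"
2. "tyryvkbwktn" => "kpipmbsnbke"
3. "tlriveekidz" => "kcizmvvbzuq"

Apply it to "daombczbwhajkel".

Each output is the input with this applied: shift every letter 9 places backward in the alphabet (wrapping around).
On "daombczbwhajkel" that produces "urfdstqsnyrabvc".

urfdstqsnyrabvc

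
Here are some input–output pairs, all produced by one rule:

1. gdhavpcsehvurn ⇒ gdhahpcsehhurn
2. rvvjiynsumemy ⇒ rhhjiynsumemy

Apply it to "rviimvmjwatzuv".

rhiimhmjwatzuh

Each output is the input with this applied: replace every "v" with "h".
Doing the same to "rviimvmjwatzuv": "rhiimhmjwatzuh".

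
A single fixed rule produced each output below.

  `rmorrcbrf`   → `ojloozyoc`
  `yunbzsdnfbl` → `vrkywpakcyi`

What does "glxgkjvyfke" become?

What's happening: shift every letter 3 places backward in the alphabet (wrapping around).
On "glxgkjvyfke" that produces "diudhgsvchb".

diudhgsvchb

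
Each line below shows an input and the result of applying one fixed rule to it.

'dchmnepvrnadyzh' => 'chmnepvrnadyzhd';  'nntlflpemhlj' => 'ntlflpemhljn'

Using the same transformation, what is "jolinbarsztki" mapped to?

Each output is the input with this applied: move the first character to the end.
Applying that to "jolinbarsztki" gives "olinbarsztkij".

olinbarsztkij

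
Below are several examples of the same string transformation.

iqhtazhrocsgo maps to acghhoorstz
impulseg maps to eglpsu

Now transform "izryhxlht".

hhlrtxy

Looking at the pairs, the operation is to delete the first 2 characters, then sort the characters into alphabetical order.
For "izryhxlht", step one produces "ryhxlht"; step two turns that into "hhlrtxy".
(Check on "iqhtazhrocsgo": → "htazhrocsgo" → "acghhoorstz" ✓)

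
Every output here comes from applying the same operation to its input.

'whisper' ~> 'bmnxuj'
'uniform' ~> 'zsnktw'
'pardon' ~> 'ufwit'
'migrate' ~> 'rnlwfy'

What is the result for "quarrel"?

The transformation: delete the last character, then shift every letter 5 places forward in the alphabet (wrapping around).
On "quarrel": the first step gives "quarre", and the second then gives "vzfwwj".
(Check on "whisper": → "whispe" → "bmnxuj" ✓)

vzfwwj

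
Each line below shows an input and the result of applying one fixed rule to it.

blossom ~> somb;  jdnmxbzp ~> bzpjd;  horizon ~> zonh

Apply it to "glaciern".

Looking at the pairs, the operation is to move the last 3 characters to the front (rotate right by 3), then delete the last 3 characters.
Applying both steps to "glaciern": "ernglaci", then "erngl".

erngl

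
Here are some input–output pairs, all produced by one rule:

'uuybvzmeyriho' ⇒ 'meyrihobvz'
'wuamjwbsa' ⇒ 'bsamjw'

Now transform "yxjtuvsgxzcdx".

sgxzcdxtuv

What's happening: delete the first 3 characters, then move the first 3 characters to the end (rotate left by 3).
On "yxjtuvsgxzcdx": the first step gives "tuvsgxzcdx", and the second then gives "sgxzcdxtuv".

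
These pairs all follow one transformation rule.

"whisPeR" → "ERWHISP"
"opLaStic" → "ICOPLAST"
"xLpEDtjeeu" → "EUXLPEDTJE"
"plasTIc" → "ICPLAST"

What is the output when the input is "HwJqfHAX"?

AXHWJQFH

What's happening: move the last 2 characters to the front (rotate right by 2), then convert every letter to uppercase.
Starting from "HwJqfHAX": after the first operation, "AXHwJqfH"; after the second, "AXHWJQFH".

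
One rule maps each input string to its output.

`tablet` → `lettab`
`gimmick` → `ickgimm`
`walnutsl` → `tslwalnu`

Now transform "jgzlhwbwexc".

excjgzlhwbw

Looking at the pairs, the operation is to move the last 3 characters to the front (rotate right by 3).
Applying that to "jgzlhwbwexc" gives "excjgzlhwbw".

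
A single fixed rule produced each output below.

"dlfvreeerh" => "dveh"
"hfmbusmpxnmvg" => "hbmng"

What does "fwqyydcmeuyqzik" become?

In each case the input is transformed by: keep one character in every 3, starting at position 1 (positions 1st, 4th, 7th, ...).
Doing the same to "fwqyydcmeuyqzik": "fycuz".

fycuz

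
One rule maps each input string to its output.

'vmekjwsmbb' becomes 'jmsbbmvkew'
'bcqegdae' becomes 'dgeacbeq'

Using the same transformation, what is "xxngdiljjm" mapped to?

djlmjxxgni

The transformation: swap each adjacent pair of characters (1↔2, 3↔4, ...), then swap the front and back halves of the string.
For "xxngdiljjm", step one produces "xxgnidjlmj"; step two turns that into "djlmjxxgni".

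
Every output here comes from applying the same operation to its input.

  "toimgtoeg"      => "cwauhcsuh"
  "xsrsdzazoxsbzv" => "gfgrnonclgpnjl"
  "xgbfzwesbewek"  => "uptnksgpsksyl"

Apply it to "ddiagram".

rwoufoar

The rule is to shift every letter 12 places backward in the alphabet (wrapping around), then move the first character to the end.
Applying both steps to "ddiagram": "rrwoufoa", then "rwoufoar".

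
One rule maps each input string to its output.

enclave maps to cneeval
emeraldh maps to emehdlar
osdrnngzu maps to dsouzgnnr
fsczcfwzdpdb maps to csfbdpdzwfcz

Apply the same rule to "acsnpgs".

The rule is to reverse the string, then move the last 3 characters to the front (rotate right by 3).
So "acsnpgs" becomes "scasgpn".

scasgpn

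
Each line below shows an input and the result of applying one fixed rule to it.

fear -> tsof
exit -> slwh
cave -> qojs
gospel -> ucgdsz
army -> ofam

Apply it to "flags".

tzoug

Rule — shift every letter 12 places backward in the alphabet (wrapping around).
So "flags" becomes "tzoug".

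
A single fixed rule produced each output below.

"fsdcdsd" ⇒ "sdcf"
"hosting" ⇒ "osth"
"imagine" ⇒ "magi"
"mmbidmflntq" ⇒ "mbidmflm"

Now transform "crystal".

What's happening: delete the last 3 characters, then move the first character to the end.
"crystal" → "crys" → "rysc".

rysc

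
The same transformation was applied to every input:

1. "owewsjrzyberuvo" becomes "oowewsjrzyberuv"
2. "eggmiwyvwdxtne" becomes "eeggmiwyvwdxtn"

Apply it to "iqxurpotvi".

iiqxurpotv

Rule — move the last character to the front.
"iqxurpotvi" → "iiqxurpotv".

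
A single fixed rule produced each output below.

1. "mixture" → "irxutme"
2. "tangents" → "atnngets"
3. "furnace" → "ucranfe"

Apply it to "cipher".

iephcr

Each output is the input with this applied: take characters alternately from the front and the back (1st, last, 2nd, 2nd-last, ...), then move the first 2 characters to the end (rotate left by 2).
For "cipher" the result is "iephcr".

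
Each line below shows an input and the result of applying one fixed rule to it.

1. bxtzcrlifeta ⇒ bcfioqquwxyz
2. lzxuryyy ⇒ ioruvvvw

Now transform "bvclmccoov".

ijllssyzzz

Looking at the pairs, the operation is to shift every letter 3 places backward in the alphabet (wrapping around), then sort the characters into alphabetical order.
Applying both steps to "bvclmccoov": "yszijzzlls", then "ijllssyzzz".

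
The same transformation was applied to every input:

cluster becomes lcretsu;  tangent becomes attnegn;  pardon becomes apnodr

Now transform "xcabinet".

The rule is to reverse the string, then move the last 2 characters to the front (rotate right by 2).
Applying both steps to "xcabinet": "tenibacx", then "cxteniba".

cxteniba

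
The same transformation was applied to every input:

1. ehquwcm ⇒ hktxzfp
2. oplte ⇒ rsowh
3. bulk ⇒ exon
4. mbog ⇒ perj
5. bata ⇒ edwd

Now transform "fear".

Each output is the input with this applied: shift every letter 3 places forward in the alphabet (wrapping around).
On "fear" that produces "ihdu".

ihdu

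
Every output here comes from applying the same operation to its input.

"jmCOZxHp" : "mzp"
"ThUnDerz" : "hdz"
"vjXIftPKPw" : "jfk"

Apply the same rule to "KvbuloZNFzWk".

vlnw

In each case the input is transformed by: keep one character in every 3, starting at position 2 (positions 2nd, 5th, 8th, ...), then convert every letter to lowercase.
For "KvbuloZNFzWk", step one produces "vlNW"; step two turns that into "vlnw".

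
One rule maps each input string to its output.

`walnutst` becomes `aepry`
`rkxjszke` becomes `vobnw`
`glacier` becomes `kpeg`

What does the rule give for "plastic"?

tpew

The transformation: delete the last 3 characters, then shift every letter 4 places forward in the alphabet (wrapping around).
So "plastic" becomes "tpew".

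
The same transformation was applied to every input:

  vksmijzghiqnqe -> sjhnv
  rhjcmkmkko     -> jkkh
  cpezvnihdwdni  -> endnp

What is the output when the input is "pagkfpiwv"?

gpv

Rule — move the first 2 characters to the end (rotate left by 2), then keep one character in every 3, starting at position 1 (positions 1st, 4th, 7th, ...).
For "pagkfpiwv", step one produces "gkfpiwvpa"; step two turns that into "gpv".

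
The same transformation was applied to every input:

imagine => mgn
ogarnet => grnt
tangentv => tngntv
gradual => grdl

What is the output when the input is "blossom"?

blssm

In each case the input is transformed by: remove every vowel.
Doing the same to "blossom": "blssm".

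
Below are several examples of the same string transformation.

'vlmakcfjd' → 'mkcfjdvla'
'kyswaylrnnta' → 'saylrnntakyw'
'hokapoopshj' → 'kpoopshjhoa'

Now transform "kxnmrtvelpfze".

Rule — move the first 3 characters to the end (rotate left by 3), then swap the first and last characters.
So "kxnmrtvelpfze" becomes "nrtvelpfzekxm".
(Check on "kyswaylrnnta": → "waylrnntakys" → "saylrnntakyw" ✓)

nrtvelpfzekxm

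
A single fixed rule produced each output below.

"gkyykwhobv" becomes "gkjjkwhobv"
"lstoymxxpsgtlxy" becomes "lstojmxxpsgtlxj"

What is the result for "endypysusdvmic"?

endjpjsusdvmic

Rule — replace every "y" with "j".
Doing the same to "endypysusdvmic": "endjpjsusdvmic".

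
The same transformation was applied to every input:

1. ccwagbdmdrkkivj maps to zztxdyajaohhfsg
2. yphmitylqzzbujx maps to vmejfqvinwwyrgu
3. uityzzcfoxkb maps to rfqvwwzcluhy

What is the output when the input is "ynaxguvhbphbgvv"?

The transformation: shift every letter 3 places backward in the alphabet (wrapping around).
Applying that to "ynaxguvhbphbgvv" gives "vkxudrseymeydss".

vkxudrseymeydss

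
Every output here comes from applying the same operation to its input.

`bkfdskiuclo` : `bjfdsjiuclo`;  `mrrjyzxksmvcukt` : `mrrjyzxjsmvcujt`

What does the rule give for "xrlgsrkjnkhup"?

xrlgsrjjnjhup

What's happening: replace every "k" with "j".
"xrlgsrkjnkhup" → "xrlgsrjjnjhup".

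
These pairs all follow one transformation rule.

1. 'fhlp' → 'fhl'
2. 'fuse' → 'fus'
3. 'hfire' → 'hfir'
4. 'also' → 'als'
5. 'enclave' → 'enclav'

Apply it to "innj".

The pattern: delete the last character.
Doing the same to "innj": "inn".

inn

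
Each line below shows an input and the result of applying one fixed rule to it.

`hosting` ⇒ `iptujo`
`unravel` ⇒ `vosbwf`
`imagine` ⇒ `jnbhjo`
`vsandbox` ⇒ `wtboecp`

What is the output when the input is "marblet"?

nbscmf

What's happening: delete the last character, then shift every letter 1 place forward in the alphabet (wrapping around).
Starting from "marblet": after the first operation, "marble"; after the second, "nbscmf".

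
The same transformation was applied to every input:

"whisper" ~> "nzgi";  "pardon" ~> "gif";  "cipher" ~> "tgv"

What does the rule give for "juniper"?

Each output is the input with this applied: shift every letter 9 places backward in the alphabet (wrapping around), then keep every other character starting from the first (positions 1st, 3rd, 5th, ...).
Working it through for "juniper": intermediate "alezgvi", final "aegi".
(Check on "pardon": → "griufe" → "gif" ✓)

aegi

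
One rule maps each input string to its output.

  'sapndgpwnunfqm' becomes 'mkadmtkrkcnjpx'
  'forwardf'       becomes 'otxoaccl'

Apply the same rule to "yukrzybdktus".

howvyahqrpvr

Looking at the pairs, the operation is to shift every letter 3 places backward in the alphabet (wrapping around), then move the first 2 characters to the end (rotate left by 2).
Working it through for "yukrzybdktus": intermediate "vrhowvyahqrp", final "howvyahqrpvr".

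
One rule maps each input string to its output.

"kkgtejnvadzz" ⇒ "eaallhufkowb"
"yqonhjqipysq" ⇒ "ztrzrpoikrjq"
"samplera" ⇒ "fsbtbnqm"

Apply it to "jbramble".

In each case the input is transformed by: move the last 3 characters to the front (rotate right by 3), then shift every letter 1 place forward in the alphabet (wrapping around).
Doing the same to "jbramble": "cmfkcsbn".
(Check on "kkgtejnvadzz": → "dzzkkgtejnva" → "eaallhufkowb" ✓)

cmfkcsbn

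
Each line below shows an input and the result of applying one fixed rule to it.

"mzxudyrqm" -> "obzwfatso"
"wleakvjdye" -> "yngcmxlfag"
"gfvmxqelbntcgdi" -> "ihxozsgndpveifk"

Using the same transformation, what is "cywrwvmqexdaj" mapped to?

eaytyxosgzfcl

Looking at the pairs, the operation is to shift every letter 2 places forward in the alphabet (wrapping around).
"cywrwvmqexdaj" → "eaytyxosgzfcl".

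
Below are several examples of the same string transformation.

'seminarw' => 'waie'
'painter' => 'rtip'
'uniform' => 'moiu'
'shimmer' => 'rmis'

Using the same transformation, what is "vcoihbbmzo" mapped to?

ombic

The transformation: reverse the string, then keep every other character starting from the first (positions 1st, 3rd, 5th, ...).
Doing the same to "vcoihbbmzo": "ombic".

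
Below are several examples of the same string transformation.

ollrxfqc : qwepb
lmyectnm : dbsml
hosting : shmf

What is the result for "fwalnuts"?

Each output is the input with this applied: delete the first 3 characters, then shift every letter 1 place backward in the alphabet (wrapping around).
Working it through for "fwalnuts": intermediate "lnuts", final "kmtsr".
(Check on "hosting": → "ting" → "shmf" ✓)

kmtsr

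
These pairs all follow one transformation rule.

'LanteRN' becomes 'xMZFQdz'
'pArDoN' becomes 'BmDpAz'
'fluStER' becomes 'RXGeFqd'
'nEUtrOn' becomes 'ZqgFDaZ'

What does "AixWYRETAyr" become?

mUJikdqfmKD

The rule is to shift every letter 12 places forward in the alphabet (wrapping around), then flip the case of every letter.
Starting from "AixWYRETAyr": after the first operation, "MujIKDQFMkd"; after the second, "mUJikdqfmKD".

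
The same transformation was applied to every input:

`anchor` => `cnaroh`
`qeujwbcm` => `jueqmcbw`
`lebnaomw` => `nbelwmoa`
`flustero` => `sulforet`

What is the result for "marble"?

The rule is to reverse the string, then swap the front and back halves of the string.
Applying both steps to "marble": "elbram", then "ramelb".

ramelb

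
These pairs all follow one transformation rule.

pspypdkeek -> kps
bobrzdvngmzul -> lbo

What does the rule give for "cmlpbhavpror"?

The transformation: move the first 2 characters to the end (rotate left by 2), then keep only the last 3 characters.
On "cmlpbhavpror" that produces "rcm".

rcm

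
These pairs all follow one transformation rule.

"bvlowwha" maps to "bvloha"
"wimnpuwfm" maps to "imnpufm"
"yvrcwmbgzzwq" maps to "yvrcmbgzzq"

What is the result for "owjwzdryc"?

ojzdryc

The transformation: remove every "w".
Doing the same to "owjwzdryc": "ojzdryc".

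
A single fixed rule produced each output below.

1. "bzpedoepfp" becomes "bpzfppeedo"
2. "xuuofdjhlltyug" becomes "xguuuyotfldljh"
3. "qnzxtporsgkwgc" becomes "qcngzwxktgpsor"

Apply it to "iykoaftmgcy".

iyyckgomatf

The pattern: take characters alternately from the front and the back (1st, last, 2nd, 2nd-last, ...).
For "iykoaftmgcy" the result is "iyyckgomatf".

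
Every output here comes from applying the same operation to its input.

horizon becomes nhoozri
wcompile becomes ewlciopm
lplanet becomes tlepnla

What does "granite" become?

Each output is the input with this applied: take characters alternately from the front and the back (1st, last, 2nd, 2nd-last, ...), then swap each adjacent pair of characters (1↔2, 3↔4, ...).
For "granite", step one produces "gertain"; step two turns that into "egtrian".

egtrian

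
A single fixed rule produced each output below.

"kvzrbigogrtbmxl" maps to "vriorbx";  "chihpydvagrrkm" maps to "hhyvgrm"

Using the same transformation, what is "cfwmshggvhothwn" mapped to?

The pattern: keep every other character starting from the second (positions 2nd, 4th, 6th, ...).
Applying that to "cfwmshggvhothwn" gives "fmhghtw".

fmhghtw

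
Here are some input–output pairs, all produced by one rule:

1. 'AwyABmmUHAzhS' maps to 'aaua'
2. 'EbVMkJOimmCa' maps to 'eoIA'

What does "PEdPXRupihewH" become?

The rule is to flip the case of every letter, then keep only the vowels.
On "PEdPXRupihewH": the first step gives "peDpxrUPIHEWh", and the second then gives "eUIE".
(Check on "EbVMkJOimmCa": → "eBvmKjoIMMcA" → "eoIA" ✓)

eUIE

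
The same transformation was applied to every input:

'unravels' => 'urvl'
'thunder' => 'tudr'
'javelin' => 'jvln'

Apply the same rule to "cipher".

Rule — keep every other character starting from the first (positions 1st, 3rd, 5th, ...).
Doing the same to "cipher": "cpe".

cpe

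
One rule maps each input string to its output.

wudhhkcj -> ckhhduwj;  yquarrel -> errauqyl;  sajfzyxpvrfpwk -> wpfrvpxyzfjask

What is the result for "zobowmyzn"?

In each case the input is transformed by: reverse the string, then move the first character to the end.
Starting from "zobowmyzn": after the first operation, "nzymwoboz"; after the second, "zymwobozn".

zymwobozn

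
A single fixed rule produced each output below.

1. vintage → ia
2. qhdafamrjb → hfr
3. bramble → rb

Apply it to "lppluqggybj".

pugj

In each case the input is transformed by: keep one character in every 3, starting at position 2 (positions 2nd, 5th, 8th, ...).
Applying that to "lppluqggybj" gives "pugj".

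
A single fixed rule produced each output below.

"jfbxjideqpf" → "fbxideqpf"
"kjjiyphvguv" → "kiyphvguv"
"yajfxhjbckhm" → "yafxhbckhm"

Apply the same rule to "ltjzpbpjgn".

ltzpbpgn

Each output is the input with this applied: remove every "j".
"ltjzpbpjgn" → "ltzpbpgn".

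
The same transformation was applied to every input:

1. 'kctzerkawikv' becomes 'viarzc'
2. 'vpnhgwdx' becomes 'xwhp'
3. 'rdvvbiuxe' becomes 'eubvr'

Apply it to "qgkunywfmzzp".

pzfyug

Rule — reverse the string, then keep every other character starting from the first (positions 1st, 3rd, 5th, ...).
So "qgkunywfmzzp" becomes "pzfyug".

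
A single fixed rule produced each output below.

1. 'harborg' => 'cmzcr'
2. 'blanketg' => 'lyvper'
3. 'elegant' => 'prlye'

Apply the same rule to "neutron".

feczy

Rule — shift every letter 11 places forward in the alphabet (wrapping around), then delete the first 2 characters.
"neutron" → "feczy".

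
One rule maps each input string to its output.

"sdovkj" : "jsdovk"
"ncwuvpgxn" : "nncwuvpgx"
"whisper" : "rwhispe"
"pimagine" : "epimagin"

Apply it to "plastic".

What's happening: move the last character to the front.
"plastic" → "cplasti".

cplasti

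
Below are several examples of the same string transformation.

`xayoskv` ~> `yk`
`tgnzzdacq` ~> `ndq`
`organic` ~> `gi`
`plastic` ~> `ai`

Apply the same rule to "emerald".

The transformation: keep one character in every 3, starting at position 3 (positions 3rd, 6th, 9th, ...).
On "emerald" that produces "el".

el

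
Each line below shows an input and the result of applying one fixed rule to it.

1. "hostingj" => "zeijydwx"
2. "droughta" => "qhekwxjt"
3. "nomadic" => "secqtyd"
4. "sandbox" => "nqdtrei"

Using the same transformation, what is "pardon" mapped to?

The pattern: shift every letter 10 places backward in the alphabet (wrapping around), then swap the first and last characters.
Applying that to "pardon" gives "dqhtef".

dqhtef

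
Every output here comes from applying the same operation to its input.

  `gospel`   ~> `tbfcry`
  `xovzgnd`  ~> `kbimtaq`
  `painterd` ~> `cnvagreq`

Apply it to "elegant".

In each case the input is transformed by: shift every letter 13 places forward in the alphabet (wrapping around) — i.e. ROT13.
Applying that to "elegant" gives "ryrtnag".

ryrtnag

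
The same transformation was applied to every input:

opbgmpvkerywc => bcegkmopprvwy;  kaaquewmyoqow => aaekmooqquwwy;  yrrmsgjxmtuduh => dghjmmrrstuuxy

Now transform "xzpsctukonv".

What's happening: sort the characters into alphabetical order.
On "xzpsctukonv" that produces "cknopstuvxz".

cknopstuvxz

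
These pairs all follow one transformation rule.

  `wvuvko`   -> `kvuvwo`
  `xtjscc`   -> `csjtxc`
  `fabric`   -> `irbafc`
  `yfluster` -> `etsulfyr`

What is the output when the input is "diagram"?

argaidm

Each output is the input with this applied: reverse the string, then move the first character to the end.
Working it through for "diagram": intermediate "margaid", final "argaidm".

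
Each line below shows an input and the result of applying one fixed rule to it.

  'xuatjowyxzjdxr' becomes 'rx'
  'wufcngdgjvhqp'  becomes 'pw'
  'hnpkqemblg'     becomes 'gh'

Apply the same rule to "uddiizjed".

The pattern: move the last character to the front, then keep only the first 2 characters.
Applying both steps to "uddiizjed": "duddiizje", then "du".

du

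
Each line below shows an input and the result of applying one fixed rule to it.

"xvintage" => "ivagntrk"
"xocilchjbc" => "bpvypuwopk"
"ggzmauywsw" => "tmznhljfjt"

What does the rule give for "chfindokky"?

usvaqbxxlp

Each output is the input with this applied: move the first character to the end, then shift every letter 13 places forward in the alphabet (wrapping around) — i.e. ROT13.
Applying that to "chfindokky" gives "usvaqbxxlp".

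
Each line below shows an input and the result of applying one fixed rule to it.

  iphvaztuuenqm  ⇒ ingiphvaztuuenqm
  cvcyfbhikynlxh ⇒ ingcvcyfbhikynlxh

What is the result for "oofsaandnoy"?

The pattern: prepend "ing".
For "oofsaandnoy" the result is "ingoofsaandnoy".

ingoofsaandnoy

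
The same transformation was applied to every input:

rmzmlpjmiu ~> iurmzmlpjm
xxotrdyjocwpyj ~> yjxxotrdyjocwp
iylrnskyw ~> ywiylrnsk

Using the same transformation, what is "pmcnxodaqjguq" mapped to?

In each case the input is transformed by: move the last 2 characters to the front (rotate right by 2).
Applying that to "pmcnxodaqjguq" gives "uqpmcnxodaqjg".

uqpmcnxodaqjg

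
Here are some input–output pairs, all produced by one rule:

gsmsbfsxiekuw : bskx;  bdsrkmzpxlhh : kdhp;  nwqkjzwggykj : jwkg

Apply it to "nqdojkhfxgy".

jqyf

The rule is to keep one character in every 3, starting at position 2 (positions 2nd, 5th, 8th, ...), then swap each adjacent pair of characters (1↔2, 3↔4, ...).
Applying both steps to "nqdojkhfxgy": "qjfy", then "jqyf".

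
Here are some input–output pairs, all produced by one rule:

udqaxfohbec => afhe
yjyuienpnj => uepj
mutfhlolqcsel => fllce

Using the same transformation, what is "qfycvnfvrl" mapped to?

cnvl

Rule — delete the first 3 characters, then keep every other character starting from the first (positions 1st, 3rd, 5th, ...).
Applying both steps to "qfycvnfvrl": "cvnfvrl", then "cnvl".
(Check on "mutfhlolqcsel": → "fhlolqcsel" → "fllce" ✓)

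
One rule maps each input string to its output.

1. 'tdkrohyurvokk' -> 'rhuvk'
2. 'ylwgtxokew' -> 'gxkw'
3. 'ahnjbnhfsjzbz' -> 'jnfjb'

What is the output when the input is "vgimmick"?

mik

The rule is to delete the first 2 characters, then keep every other character starting from the second (positions 2nd, 4th, 6th, ...).
For "vgimmick", step one produces "immick"; step two turns that into "mik".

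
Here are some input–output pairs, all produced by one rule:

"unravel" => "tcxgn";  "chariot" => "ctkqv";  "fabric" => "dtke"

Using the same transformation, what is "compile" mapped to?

What's happening: shift every letter 2 places forward in the alphabet (wrapping around), then delete the first 2 characters.
For "compile", step one produces "eqorkng"; step two turns that into "orkng".

orkng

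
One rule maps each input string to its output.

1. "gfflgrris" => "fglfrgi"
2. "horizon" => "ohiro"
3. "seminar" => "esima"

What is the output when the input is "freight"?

The rule is to swap each adjacent pair of characters (1↔2, 3↔4, ...), then delete the last 2 characters.
Starting from "freight": after the first operation, "rfiehgt"; after the second, "rfieh".

rfieh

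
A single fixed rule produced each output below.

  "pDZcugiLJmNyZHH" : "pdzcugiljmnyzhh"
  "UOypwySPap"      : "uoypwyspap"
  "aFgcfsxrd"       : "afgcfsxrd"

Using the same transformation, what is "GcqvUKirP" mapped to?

In each case the input is transformed by: convert every letter to lowercase.
For "GcqvUKirP" the result is "gcqvukirp".

gcqvukirp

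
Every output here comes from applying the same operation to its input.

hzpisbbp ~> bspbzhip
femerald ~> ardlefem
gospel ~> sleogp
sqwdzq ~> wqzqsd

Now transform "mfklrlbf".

lrfbfmlk

What's happening: swap each adjacent pair of characters (1↔2, 3↔4, ...), then swap the front and back halves of the string.
Starting from "mfklrlbf": after the first operation, "fmlklrfb"; after the second, "lrfbfmlk".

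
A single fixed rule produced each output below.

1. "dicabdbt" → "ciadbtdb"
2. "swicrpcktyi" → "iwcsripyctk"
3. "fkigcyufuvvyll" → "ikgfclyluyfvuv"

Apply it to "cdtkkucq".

tdkckquc

Each output is the input with this applied: move the first 2 characters to the end (rotate left by 2), then take characters alternately from the front and the back (1st, last, 2nd, 2nd-last, ...).
Applying that to "cdtkkucq" gives "tdkckquc".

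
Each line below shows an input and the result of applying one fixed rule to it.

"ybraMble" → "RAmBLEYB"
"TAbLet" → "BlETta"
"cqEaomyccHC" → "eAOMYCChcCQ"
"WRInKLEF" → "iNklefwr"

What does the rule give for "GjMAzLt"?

Each output is the input with this applied: flip the case of every letter, then move the first 2 characters to the end (rotate left by 2).
"GjMAzLt" → "gJmaZlT" → "maZlTgJ".

maZlTgJ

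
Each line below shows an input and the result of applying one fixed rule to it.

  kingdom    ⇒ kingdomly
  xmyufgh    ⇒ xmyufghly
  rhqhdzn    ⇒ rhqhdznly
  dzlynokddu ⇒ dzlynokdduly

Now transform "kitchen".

kitchenly

In each case the input is transformed by: append "ly".
So "kitchen" becomes "kitchenly".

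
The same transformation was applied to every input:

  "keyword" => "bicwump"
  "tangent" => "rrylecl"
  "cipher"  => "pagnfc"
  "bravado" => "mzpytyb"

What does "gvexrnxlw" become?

Each output is the input with this applied: shift every letter 2 places backward in the alphabet (wrapping around), then move the last character to the front.
Applying both steps to "gvexrnxlw": "etcvplvju", then "uetcvplvj".

uetcvplvj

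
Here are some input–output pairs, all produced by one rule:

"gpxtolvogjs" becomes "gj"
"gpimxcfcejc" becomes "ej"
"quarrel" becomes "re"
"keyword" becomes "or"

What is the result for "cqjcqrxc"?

What's happening: move the last character to the front, then keep only the last 2 characters.
Working it through for "cqjcqrxc": intermediate "ccqjcqrx", final "rx".

rx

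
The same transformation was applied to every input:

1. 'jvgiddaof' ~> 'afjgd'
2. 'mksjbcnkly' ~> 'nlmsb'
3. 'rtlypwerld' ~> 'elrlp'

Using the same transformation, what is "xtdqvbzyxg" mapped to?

zxxdv

In each case the input is transformed by: keep every other character starting from the first (positions 1st, 3rd, 5th, ...), then move the first 3 characters to the end (rotate left by 3).
Starting from "xtdqvbzyxg": after the first operation, "xdvzx"; after the second, "zxxdv".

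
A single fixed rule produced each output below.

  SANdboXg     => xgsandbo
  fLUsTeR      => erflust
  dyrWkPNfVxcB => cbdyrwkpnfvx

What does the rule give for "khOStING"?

Rule — move the last 2 characters to the front (rotate right by 2), then convert every letter to lowercase.
"khOStING" → "NGkhOStI" → "ngkhosti".

ngkhosti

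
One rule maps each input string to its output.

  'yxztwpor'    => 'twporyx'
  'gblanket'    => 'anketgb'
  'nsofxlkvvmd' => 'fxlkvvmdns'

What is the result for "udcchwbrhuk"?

chwbrhukud

What's happening: move the first 2 characters to the end (rotate left by 2), then delete the first character.
Doing the same to "udcchwbrhuk": "chwbrhukud".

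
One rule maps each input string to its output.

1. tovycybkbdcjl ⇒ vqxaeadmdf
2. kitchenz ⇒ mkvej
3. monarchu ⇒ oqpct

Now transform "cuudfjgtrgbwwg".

Looking at the pairs, the operation is to shift every letter 2 places forward in the alphabet (wrapping around), then delete the last 3 characters.
Working it through for "cuudfjgtrgbwwg": intermediate "ewwfhlivtidyyi", final "ewwfhlivtid".

ewwfhlivtid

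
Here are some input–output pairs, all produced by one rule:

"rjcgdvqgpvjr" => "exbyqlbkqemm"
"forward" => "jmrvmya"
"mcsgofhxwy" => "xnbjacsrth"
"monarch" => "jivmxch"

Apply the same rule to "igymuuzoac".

bthppujvxd

What's happening: move the first character to the end, then shift every letter 5 places backward in the alphabet (wrapping around).
For "igymuuzoac", step one produces "gymuuzoaci"; step two turns that into "bthppujvxd".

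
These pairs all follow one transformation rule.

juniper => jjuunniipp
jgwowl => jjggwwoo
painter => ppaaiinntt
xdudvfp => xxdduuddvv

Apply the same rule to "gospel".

ggoosspp

The pattern: delete the last 2 characters, then double every character.
Applying both steps to "gospel": "gosp", then "ggoosspp".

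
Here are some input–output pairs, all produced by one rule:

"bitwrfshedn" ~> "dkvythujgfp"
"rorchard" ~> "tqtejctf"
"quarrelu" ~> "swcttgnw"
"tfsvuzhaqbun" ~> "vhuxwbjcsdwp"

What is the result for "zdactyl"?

bfcevan

Each output is the input with this applied: shift every letter 2 places forward in the alphabet (wrapping around).
For "zdactyl" the result is "bfcevan".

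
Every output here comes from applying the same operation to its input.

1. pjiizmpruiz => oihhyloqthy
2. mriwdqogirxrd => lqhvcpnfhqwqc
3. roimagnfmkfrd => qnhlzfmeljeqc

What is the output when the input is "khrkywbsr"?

The rule is to shift every letter 1 place backward in the alphabet (wrapping around).
So "khrkywbsr" becomes "jgqjxvarq".

jgqjxvarq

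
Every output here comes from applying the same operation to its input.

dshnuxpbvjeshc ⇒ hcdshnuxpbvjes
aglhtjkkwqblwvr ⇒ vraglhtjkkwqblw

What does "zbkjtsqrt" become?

rtzbkjtsq

The rule is to move the last 2 characters to the front (rotate right by 2).
Doing the same to "zbkjtsqrt": "rtzbkjtsq".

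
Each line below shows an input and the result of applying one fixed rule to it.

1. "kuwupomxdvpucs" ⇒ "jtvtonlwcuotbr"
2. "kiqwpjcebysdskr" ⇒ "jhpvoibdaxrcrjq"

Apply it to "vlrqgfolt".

In each case the input is transformed by: shift every letter 1 place backward in the alphabet (wrapping around).
So "vlrqgfolt" becomes "ukqpfenks".

ukqpfenks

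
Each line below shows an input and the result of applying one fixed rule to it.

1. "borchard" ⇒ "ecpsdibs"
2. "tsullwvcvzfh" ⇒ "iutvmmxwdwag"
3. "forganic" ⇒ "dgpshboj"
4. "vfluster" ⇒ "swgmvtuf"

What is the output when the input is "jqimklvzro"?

The transformation: move the last character to the front, then shift every letter 1 place forward in the alphabet (wrapping around).
Working it through for "jqimklvzro": intermediate "ojqimklvzr", final "pkrjnlmwas".

pkrjnlmwas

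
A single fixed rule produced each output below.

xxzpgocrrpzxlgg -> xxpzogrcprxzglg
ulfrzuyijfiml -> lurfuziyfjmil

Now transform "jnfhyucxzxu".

njhfuyxcxzu

The rule is to swap each adjacent pair of characters (1↔2, 3↔4, ...).
Doing the same to "jnfhyucxzxu": "njhfuyxcxzu".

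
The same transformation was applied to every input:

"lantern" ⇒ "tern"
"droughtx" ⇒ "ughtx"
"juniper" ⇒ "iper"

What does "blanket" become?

nket

Each output is the input with this applied: delete the first 3 characters.
Applying that to "blanket" gives "nket".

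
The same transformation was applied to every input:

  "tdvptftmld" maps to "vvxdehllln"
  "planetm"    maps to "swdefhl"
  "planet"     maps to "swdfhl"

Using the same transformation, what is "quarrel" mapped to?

Each output is the input with this applied: sort the characters into alphabetical order, then shift every letter 8 places backward in the alphabet (wrapping around).
Working it through for "quarrel": intermediate "aelqrru", final "swdijjm".

swdijjm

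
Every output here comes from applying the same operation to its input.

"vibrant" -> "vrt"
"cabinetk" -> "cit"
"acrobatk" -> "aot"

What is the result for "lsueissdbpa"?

The rule is to keep one character in every 3, starting at position 1 (positions 1st, 4th, 7th, ...).
For "lsueissdbpa" the result is "lesp".

lesp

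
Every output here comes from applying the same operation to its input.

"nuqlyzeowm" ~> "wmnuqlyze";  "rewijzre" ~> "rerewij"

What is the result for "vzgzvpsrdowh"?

whvzgzvpsrd

Each output is the input with this applied: move the last 3 characters to the front (rotate right by 3), then delete the first character.
For "vzgzvpsrdowh", step one produces "owhvzgzvpsrd"; step two turns that into "whvzgzvpsrd".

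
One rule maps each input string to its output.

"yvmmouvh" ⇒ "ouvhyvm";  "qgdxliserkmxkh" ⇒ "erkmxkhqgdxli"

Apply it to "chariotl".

Each output is the input with this applied: swap the front and back halves of the string, then delete the last character.
Starting from "chariotl": after the first operation, "iotlchar"; after the second, "iotlcha".
(Check on "qgdxliserkmxkh": → "erkmxkhqgdxlis" → "erkmxkhqgdxli" ✓)

iotlcha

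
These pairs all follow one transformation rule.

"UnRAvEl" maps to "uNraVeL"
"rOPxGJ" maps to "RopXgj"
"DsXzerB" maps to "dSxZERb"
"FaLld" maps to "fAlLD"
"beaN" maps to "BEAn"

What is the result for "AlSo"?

aLsO

The pattern: flip the case of every letter.
"AlSo" → "aLsO".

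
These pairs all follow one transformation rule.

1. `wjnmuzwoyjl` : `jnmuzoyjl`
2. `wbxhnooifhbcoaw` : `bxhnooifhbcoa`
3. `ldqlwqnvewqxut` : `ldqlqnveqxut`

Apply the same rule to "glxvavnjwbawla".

The transformation: remove every "w".
So "glxvavnjwbawla" becomes "glxvavnjbala".

glxvavnjbala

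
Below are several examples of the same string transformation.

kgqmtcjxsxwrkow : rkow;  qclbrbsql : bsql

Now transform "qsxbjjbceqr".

ceqr

What's happening: keep only the last 4 characters.
Doing the same to "qsxbjjbceqr": "ceqr".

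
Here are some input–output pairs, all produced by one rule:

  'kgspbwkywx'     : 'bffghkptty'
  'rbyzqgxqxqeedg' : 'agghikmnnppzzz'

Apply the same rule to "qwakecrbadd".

afjjklmmntz

The pattern: shift every letter 9 places forward in the alphabet (wrapping around), then sort the characters into alphabetical order.
Starting from "qwakecrbadd": after the first operation, "zfjtnlakjmm"; after the second, "afjjklmmntz".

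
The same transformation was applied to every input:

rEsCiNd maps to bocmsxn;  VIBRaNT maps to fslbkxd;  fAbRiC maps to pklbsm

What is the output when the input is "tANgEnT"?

dkxqoxd

Rule — shift every letter 10 places forward in the alphabet (wrapping around), then convert every letter to lowercase.
For "tANgEnT", step one produces "dKXqOxD"; step two turns that into "dkxqoxd".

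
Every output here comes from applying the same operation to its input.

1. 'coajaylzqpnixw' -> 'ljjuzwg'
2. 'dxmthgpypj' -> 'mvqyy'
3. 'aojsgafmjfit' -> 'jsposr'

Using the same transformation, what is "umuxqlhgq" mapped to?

What's happening: keep every other character starting from the first (positions 1st, 3rd, 5th, ...), then shift every letter 9 places forward in the alphabet (wrapping around).
On "umuxqlhgq" that produces "ddzqz".

ddzqz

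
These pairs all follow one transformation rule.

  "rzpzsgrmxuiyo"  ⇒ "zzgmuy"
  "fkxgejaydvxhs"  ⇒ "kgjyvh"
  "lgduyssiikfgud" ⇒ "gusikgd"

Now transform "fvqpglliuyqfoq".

vpliyfq

The pattern: keep every other character starting from the second (positions 2nd, 4th, 6th, ...).
On "fvqpglliuyqfoq" that produces "vpliyfq".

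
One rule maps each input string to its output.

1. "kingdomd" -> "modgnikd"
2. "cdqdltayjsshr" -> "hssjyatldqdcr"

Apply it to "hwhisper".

epsihwhr

The transformation: reverse the string, then move the first character to the end.
For "hwhisper" the result is "epsihwhr".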